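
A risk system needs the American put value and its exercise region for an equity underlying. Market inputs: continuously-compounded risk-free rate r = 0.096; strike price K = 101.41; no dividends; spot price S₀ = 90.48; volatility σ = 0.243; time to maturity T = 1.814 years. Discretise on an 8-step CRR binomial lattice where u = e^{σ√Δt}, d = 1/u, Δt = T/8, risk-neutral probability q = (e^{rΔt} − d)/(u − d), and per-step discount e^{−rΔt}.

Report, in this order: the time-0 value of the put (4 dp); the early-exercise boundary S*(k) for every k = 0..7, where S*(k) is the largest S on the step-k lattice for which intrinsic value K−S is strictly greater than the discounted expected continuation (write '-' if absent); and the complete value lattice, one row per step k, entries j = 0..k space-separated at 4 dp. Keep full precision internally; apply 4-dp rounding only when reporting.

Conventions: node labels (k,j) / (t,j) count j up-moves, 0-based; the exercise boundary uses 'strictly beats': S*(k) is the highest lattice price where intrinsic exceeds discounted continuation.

price = 12.9402
boundary = - 80.5934 71.7870 80.5934 71.7870 80.5934 71.7870 80.5934
tree:
12.9402
20.8166 7.4035
29.6230 12.6080 3.7003
37.4670 20.8166 6.8036 1.4645
44.4540 29.6230 12.1283 2.9850 0.3555
50.6775 37.4670 20.8166 5.9374 0.8371 0.0000
56.2210 44.4540 29.6230 11.4107 1.9712 0.0000 0.0000
61.1587 50.6775 37.4670 20.8166 4.6416 0.0000 0.0000 0.0000
65.5569 56.2210 44.4540 29.6230 10.9300 0.0000 0.0000 0.0000 0.0000

Δt=0.22675  u=1.12267  d=0.89073  q=0.56598  discount=0.97847
step 8 (expiry): payoffs max(K−S,0) = 65.5569 56.2210 44.4540 29.6230 10.9300 0.0000 0.0000 0.0000 0.0000
step 7: (k=7,j=0): S=40.2513, K−S=61.1587, hold=58.9751 ⇒ V=61.1587 exercise | (k=7,j=1): S=50.7325, K−S=50.6775, hold=48.4939 ⇒ V=50.6775 exercise | (k=7,j=2): S=63.9430, K−S=37.4670, hold=35.2834 ⇒ V=37.4670 exercise | (k=7,j=3): S=80.5934, K−S=20.8166, hold=18.6330 ⇒ V=20.8166 exercise | (k=7,j=4): S=101.5794, K−S=0.0000, hold=4.6416 ⇒ V=4.6416 continue | (k=7,j=5): S=128.0302, K−S=0.0000, hold=0.0000 ⇒ V=0.0000 continue | (k=7,j=6): S=161.3685, K−S=0.0000, hold=0.0000 ⇒ V=0.0000 continue | (k=7,j=7): S=203.3880, K−S=0.0000, hold=0.0000 ⇒ V=0.0000 continue  boundary S*=80.5934
step 6: (k=6,j=0): S=45.1890, K−S=56.2210, hold=54.0373 ⇒ V=56.2210 exercise | (k=6,j=1): S=56.9560, K−S=44.4540, hold=42.2704 ⇒ V=44.4540 exercise | (k=6,j=2): S=71.7870, K−S=29.6230, hold=27.4393 ⇒ V=29.6230 exercise | (k=6,j=3): S=90.4800, K−S=10.9300, hold=11.4107 ⇒ V=11.4107 continue | (k=6,j=4): S=114.0405, K−S=0.0000, hold=1.9712 ⇒ V=1.9712 continue | (k=6,j=5): S=143.7360, K−S=0.0000, hold=0.0000 ⇒ V=0.0000 continue | (k=6,j=6): S=181.1641, K−S=0.0000, hold=0.0000 ⇒ V=0.0000 continue  boundary S*=71.7870
step 5: (k=5,j=0): S=50.7325, K−S=50.6775, hold=48.4939 ⇒ V=50.6775 exercise | (k=5,j=1): S=63.9430, K−S=37.4670, hold=35.2834 ⇒ V=37.4670 exercise | (k=5,j=2): S=80.5934, K−S=20.8166, hold=18.8992 ⇒ V=20.8166 exercise | (k=5,j=3): S=101.5794, K−S=0.0000, hold=5.9374 ⇒ V=5.9374 continue | (k=5,j=4): S=128.0302, K−S=0.0000, hold=0.8371 ⇒ V=0.8371 continue | (k=5,j=5): S=161.3685, K−S=0.0000, hold=0.0000 ⇒ V=0.0000 continue  boundary S*=80.5934
step 4: (k=4,j=0): S=56.9560, K−S=44.4540, hold=42.2704 ⇒ V=44.4540 exercise | (k=4,j=1): S=71.7870, K−S=29.6230, hold=27.4393 ⇒ V=29.6230 exercise | (k=4,j=2): S=90.4800, K−S=10.9300, hold=12.1283 ⇒ V=12.1283 continue | (k=4,j=3): S=114.0405, K−S=0.0000, hold=2.9850 ⇒ V=2.9850 continue | (k=4,j=4): S=143.7360, K−S=0.0000, hold=0.3555 ⇒ V=0.3555 continue  boundary S*=71.7870
step 3: (k=3,j=0): S=63.9430, K−S=37.4670, hold=35.2834 ⇒ V=37.4670 exercise | (k=3,j=1): S=80.5934, K−S=20.8166, hold=19.2966 ⇒ V=20.8166 exercise | (k=3,j=2): S=101.5794, K−S=0.0000, hold=6.8036 ⇒ V=6.8036 continue | (k=3,j=3): S=128.0302, K−S=0.0000, hold=1.4645 ⇒ V=1.4645 continue  boundary S*=80.5934
step 2: (k=2,j=0): S=71.7870, K−S=29.6230, hold=27.4393 ⇒ V=29.6230 exercise | (k=2,j=1): S=90.4800, K−S=10.9300, hold=12.6080 ⇒ V=12.6080 continue | (k=2,j=2): S=114.0405, K−S=0.0000, hold=3.7003 ⇒ V=3.7003 continue  boundary S*=71.7870
step 1: (k=1,j=0): S=80.5934, K−S=20.8166, hold=19.5623 ⇒ V=20.8166 exercise | (k=1,j=1): S=101.5794, K−S=0.0000, hold=7.4035 ⇒ V=7.4035 continue  boundary S*=80.5934
step 0: (k=0,j=0): S=90.4800, K−S=10.9300, hold=12.9402 ⇒ V=12.9402 continue  boundary S*=-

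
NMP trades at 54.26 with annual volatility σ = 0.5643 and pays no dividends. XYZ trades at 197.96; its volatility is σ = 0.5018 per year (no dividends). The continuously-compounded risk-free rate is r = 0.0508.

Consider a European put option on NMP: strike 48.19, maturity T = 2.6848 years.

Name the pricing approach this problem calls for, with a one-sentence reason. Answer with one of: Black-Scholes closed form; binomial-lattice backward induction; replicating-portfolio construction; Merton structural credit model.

framework: Black-Scholes closed form

Key observation: the strike-48.19 put on NMP is European-exercise on a continuously-modelled lognormal underlying, so its value is a single closed-form evaluation.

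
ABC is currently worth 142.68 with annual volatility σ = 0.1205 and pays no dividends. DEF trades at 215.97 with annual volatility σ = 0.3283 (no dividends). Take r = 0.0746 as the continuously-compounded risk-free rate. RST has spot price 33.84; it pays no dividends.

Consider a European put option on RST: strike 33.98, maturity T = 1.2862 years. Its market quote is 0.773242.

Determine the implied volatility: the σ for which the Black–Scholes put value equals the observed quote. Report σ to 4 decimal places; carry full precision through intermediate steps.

At σ = 0.1300 the Black–Scholes value reproduces the quote:
σ√T = 0.13·√1.2862 = 0.147434
d₁ = (ln(S/K) + (r+σ²/2)T) / (σ√T) = (ln(33.84/33.98) + (0.0746+0.13²/2)·1.2862) / 0.147434 = (-0.004129 + 0.106819) / 0.147434 = 0.696517
d₂ = d₁ − σ√T = 0.696517 − 0.147434 = 0.549083
e^{−rT} = 0.908509
N(−d₁) = 0.243052,  N(−d₂) = 0.291474
V = K·e^{−rT}·N(−d₂) − S·N(−d₁) = 8.998137 − 8.224895 = 0.773242 (matching the quote); vega is positive throughout, so no other σ reproduces this price

sigma = 0.1300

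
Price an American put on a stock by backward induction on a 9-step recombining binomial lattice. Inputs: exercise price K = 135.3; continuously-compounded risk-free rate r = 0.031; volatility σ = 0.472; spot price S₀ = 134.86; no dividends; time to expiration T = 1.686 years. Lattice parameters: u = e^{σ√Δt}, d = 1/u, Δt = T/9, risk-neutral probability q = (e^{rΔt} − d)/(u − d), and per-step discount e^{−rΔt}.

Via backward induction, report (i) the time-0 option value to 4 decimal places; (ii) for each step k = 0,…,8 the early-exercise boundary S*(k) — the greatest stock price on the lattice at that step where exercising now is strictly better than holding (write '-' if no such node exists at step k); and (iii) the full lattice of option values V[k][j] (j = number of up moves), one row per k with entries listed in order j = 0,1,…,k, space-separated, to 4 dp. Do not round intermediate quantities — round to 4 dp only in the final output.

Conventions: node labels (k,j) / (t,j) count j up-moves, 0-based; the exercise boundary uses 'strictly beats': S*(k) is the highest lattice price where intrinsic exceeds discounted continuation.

Δt=0.18733  u=1.22666  d=0.81522  q=0.46326  discount=0.99421
step 9 (expiry): payoffs max(K−S,0) = 113.8523 103.0280 86.7409 62.2340 25.3588 0.0000 0.0000 0.0000 0.0000 0.0000
step 8: (k=8,j=0): S=26.3089, K−S=108.9911, hold=108.2076 ⇒ V=108.9911 exercise | (k=8,j=1): S=39.5866, K−S=95.7134, hold=94.9300 ⇒ V=95.7134 exercise | (k=8,j=2): S=59.5653, K−S=75.7347, hold=74.9513 ⇒ V=75.7347 exercise | (k=8,j=3): S=89.6268, K−S=45.6732, hold=44.8897 ⇒ V=45.6732 exercise | (k=8,j=4): S=134.8600, K−S=0.4400, hold=13.5322 ⇒ V=13.5322 continue | (k=8,j=5): S=202.9216, K−S=0.0000, hold=0.0000 ⇒ V=0.0000 continue | (k=8,j=6): S=305.3326, K−S=0.0000, hold=0.0000 ⇒ V=0.0000 continue | (k=8,j=7): S=459.4288, K−S=0.0000, hold=0.0000 ⇒ V=0.0000 continue | (k=8,j=8): S=691.2948, K−S=0.0000, hold=0.0000 ⇒ V=0.0000 continue  boundary S*=89.6268
step 7: (k=7,j=0): S=32.2720, K−S=103.0280, hold=102.2446 ⇒ V=103.0280 exercise | (k=7,j=1): S=48.5591, K−S=86.7409, hold=85.9574 ⇒ V=86.7409 exercise | (k=7,j=2): S=73.0660, K−S=62.2340, hold=61.4505 ⇒ V=62.2340 exercise | (k=7,j=3): S=109.9412, K−S=25.3588, hold=30.6053 ⇒ V=30.6053 continue | (k=7,j=4): S=165.4267, K−S=0.0000, hold=7.2212 ⇒ V=7.2212 continue | (k=7,j=5): S=248.9148, K−S=0.0000, hold=0.0000 ⇒ V=0.0000 continue | (k=7,j=6): S=374.5379, K−S=0.0000, hold=0.0000 ⇒ V=0.0000 continue | (k=7,j=7): S=563.5608, K−S=0.0000, hold=0.0000 ⇒ V=0.0000 continue  boundary S*=73.0660
step 6: (k=6,j=0): S=39.5866, K−S=95.7134, hold=94.9300 ⇒ V=95.7134 exercise | (k=6,j=1): S=59.5653, K−S=75.7347, hold=74.9513 ⇒ V=75.7347 exercise | (k=6,j=2): S=89.6268, K−S=45.6732, hold=47.3061 ⇒ V=47.3061 continue | (k=6,j=3): S=134.8600, K−S=0.4400, hold=19.6579 ⇒ V=19.6579 continue | (k=6,j=4): S=202.9216, K−S=0.0000, hold=3.8535 ⇒ V=3.8535 continue | (k=6,j=5): S=305.3326, K−S=0.0000, hold=0.0000 ⇒ V=0.0000 continue | (k=6,j=6): S=459.4288, K−S=0.0000, hold=0.0000 ⇒ V=0.0000 continue  boundary S*=59.5653
step 5: (k=5,j=0): S=48.5591, K−S=86.7409, hold=85.9574 ⇒ V=86.7409 exercise | (k=5,j=1): S=73.0660, K−S=62.2340, hold=62.2026 ⇒ V=62.2340 exercise | (k=5,j=2): S=109.9412, K−S=25.3588, hold=34.2980 ⇒ V=34.2980 continue | (k=5,j=3): S=165.4267, K−S=0.0000, hold=12.2649 ⇒ V=12.2649 continue | (k=5,j=4): S=248.9148, K−S=0.0000, hold=2.0563 ⇒ V=2.0563 continue | (k=5,j=5): S=374.5379, K−S=0.0000, hold=0.0000 ⇒ V=0.0000 continue  boundary S*=73.0660
step 4: (k=4,j=0): S=59.5653, K−S=75.7347, hold=74.9513 ⇒ V=75.7347 exercise | (k=4,j=1): S=89.6268, K−S=45.6732, hold=49.0069 ⇒ V=49.0069 continue | (k=4,j=2): S=134.8600, K−S=0.4400, hold=23.9515 ⇒ V=23.9515 continue | (k=4,j=3): S=202.9216, K−S=0.0000, hold=7.4921 ⇒ V=7.4921 continue | (k=4,j=4): S=305.3326, K−S=0.0000, hold=1.0973 ⇒ V=1.0973 continue  boundary S*=59.5653
step 3: (k=3,j=0): S=73.0660, K−S=62.2340, hold=62.9860 ⇒ V=62.9860 continue | (k=3,j=1): S=109.9412, K−S=25.3588, hold=37.1832 ⇒ V=37.1832 continue | (k=3,j=2): S=165.4267, K−S=0.0000, hold=16.2319 ⇒ V=16.2319 continue | (k=3,j=3): S=248.9148, K−S=0.0000, hold=4.5034 ⇒ V=4.5034 continue  boundary S*=-
step 2: (k=2,j=0): S=89.6268, K−S=45.6732, hold=50.7371 ⇒ V=50.7371 continue | (k=2,j=1): S=134.8600, K−S=0.4400, hold=27.3182 ⇒ V=27.3182 continue | (k=2,j=2): S=202.9216, K−S=0.0000, hold=10.7360 ⇒ V=10.7360 continue  boundary S*=-
step 1: (k=1,j=0): S=109.9412, K−S=25.3588, hold=39.6571 ⇒ V=39.6571 continue | (k=1,j=1): S=165.4267, K−S=0.0000, hold=19.5226 ⇒ V=19.5226 continue  boundary S*=-
step 0: (k=0,j=0): S=134.8600, K−S=0.4400, hold=30.1540 ⇒ V=30.1540 continue  boundary S*=-

price = 30.1540
boundary = - - - - 59.5653 73.0660 59.5653 73.0660 89.6268
tree:
30.1540
39.6571 19.5226
50.7371 27.3182 10.7360
62.9860 37.1832 16.2319 4.5034
75.7347 49.0069 23.9515 7.4921 1.0973
86.7409 62.2340 34.2980 12.2649 2.0563 0.0000
95.7134 75.7347 47.3061 19.6579 3.8535 0.0000 0.0000
103.0280 86.7409 62.2340 30.6053 7.2212 0.0000 0.0000 0.0000
108.9911 95.7134 75.7347 45.6732 13.5322 0.0000 0.0000 0.0000 0.0000
113.8523 103.0280 86.7409 62.2340 25.3588 0.0000 0.0000 0.0000 0.0000 0.0000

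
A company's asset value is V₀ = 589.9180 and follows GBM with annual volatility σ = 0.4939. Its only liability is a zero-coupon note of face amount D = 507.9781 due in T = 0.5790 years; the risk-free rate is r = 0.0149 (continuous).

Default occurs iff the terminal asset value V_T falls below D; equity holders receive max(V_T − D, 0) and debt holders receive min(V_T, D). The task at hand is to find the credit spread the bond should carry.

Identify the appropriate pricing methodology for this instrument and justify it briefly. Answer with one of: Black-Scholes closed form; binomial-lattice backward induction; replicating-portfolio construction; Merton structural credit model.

Key observation: a levered firm with one bullet debt due at 0.5790 years is the canonical structural-credit setup: equity is a call on the firm's assets struck at the face value.

framework: Merton structural credit model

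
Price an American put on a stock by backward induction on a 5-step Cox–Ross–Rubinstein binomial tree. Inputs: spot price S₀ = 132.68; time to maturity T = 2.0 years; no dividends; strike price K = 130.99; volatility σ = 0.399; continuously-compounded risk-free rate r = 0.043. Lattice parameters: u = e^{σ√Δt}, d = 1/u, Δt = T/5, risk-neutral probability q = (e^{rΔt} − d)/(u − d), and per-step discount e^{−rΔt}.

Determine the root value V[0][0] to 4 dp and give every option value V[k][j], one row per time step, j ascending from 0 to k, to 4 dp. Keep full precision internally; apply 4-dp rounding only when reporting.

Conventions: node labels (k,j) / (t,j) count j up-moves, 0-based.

Δt=0.40000, u=1.28705, d=0.77697, q=0.47126, disc=e^(-rΔt)=0.98295
k=5 terminal: V=max(K-S,0) → 93.4205 68.7567 27.9012 0.0000 0.0000 0.0000
k=4: j=0 S=48.3536 intr=82.6364 cont=80.4026 V=82.6364[EX]; j=1 S=80.0972 intr=50.8928 cont=48.6591 V=50.8928[EX]; j=2 S=132.6800 intr=0.0000 cont=14.5010 V=14.5010[hold]; j=3 S=219.7828 intr=0.0000 cont=0.0000 V=0.0000[hold]; j=4 S=364.0675 intr=0.0000 cont=0.0000 V=0.0000[hold]
k=3: j=0 S=62.2333 intr=68.7567 cont=66.5229 V=68.7567[EX]; j=1 S=103.0888 intr=27.9012 cont=33.1675 V=33.1675[hold]; j=2 S=170.7653 intr=0.0000 cont=7.5365 V=7.5365[hold]; j=3 S=282.8706 intr=0.0000 cont=0.0000 V=0.0000[hold]
k=2: j=0 S=80.0972 intr=50.8928 cont=51.0985 V=51.0985[hold]; j=1 S=132.6800 intr=0.0000 cont=20.7291 V=20.7291[hold]; j=2 S=219.7828 intr=0.0000 cont=3.9169 V=3.9169[hold]
k=1: j=0 S=103.0888 intr=27.9012 cont=36.1594 V=36.1594[hold]; j=1 S=170.7653 intr=0.0000 cont=12.5878 V=12.5878[hold]
k=0: j=0 S=132.6800 intr=0.0000 cont=24.6239 V=24.6239[hold]

price = 24.6239
tree:
24.6239
36.1594 12.5878
51.0985 20.7291 3.9169
68.7567 33.1675 7.5365 0.0000
82.6364 50.8928 14.5010 0.0000 0.0000
93.4205 68.7567 27.9012 0.0000 0.0000 0.0000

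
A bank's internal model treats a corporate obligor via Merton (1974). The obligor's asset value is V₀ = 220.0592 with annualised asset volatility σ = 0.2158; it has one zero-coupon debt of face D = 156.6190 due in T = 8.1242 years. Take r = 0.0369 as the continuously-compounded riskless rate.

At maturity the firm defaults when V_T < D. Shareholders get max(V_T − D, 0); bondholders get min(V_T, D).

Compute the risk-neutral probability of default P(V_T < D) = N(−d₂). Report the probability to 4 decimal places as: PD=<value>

Work the structural quantities from V₀ = 220.0592 against face 156.6190:
d₁ = [ln(V₀/D) + (r + σ²/2)T] / (σ√T)
   = [ln(220.0592/156.6190) + (0.0369 + 0.5·0.2158²)·8.1242] / (0.2158·√8.1242)
   = [0.340080 + 0.488954] / 0.615094 = 1.347816
d₂ = d₁ − σ√T = 1.347816 − 0.615094 = 0.732722
risk-neutral PD = N(−d₂) = N(-0.732722) = 0.231864

PD=0.2319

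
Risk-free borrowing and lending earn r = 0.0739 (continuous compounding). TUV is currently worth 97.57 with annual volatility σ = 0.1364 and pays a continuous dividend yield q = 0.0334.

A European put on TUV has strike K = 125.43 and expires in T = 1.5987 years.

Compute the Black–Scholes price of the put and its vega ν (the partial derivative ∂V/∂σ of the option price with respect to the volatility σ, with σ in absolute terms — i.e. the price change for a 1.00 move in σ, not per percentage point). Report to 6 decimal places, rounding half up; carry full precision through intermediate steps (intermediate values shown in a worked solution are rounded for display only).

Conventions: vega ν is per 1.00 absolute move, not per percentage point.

σ√T = 0.1364·√1.5987 = 0.172464
d₁ = (ln(S/K) + (r−q+σ²/2)T) / (σ√T) = (ln(97.57/125.43) + (0.0739−0.0334+0.1364²/2)·1.5987) / 0.172464 = (-0.251178 + 0.079619) / 0.172464 = -0.994751
d₂ = d₁ − σ√T = -0.994751 − 0.172464 = -1.167215
e^{−rT} = 0.888568
e^{−qT} = 0.948004
N(−d₁) = 0.840071,  N(−d₂) = 0.878438
Put price V = K·e^{−rT}·N(−d₂) − S·e^{−qT}·N(−d₁) = 97.904666 − 77.703869 = 20.200796
φ(d₁) = (1/√(2π))·e^{−d₁²/2} = 0.243241
ν = S·e^{−qT}·φ(d₁)·√T = 28.447644

price = 20.200796
ν = 28.447644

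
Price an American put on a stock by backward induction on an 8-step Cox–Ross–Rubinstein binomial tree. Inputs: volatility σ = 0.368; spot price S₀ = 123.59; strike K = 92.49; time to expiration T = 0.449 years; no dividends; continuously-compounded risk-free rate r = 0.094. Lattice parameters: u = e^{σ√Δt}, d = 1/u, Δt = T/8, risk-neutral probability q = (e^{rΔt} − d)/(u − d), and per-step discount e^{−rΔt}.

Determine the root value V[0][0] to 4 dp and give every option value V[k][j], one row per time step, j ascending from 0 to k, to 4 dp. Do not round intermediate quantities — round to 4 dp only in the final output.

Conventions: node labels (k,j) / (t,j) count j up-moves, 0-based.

Δt=0.05613  u=1.09110  d=0.91651  q=0.50852  discount=0.99474
step 8 (expiry): payoffs max(K−S,0) = 30.9606 19.2400 5.2867 0.0000 0.0000 0.0000 0.0000 0.0000 0.0000
k=7: (k=7,j=0): S=67.1344, K−S=25.3556, hold=24.8689 ⇒ V=25.3556 exercise | (k=7,j=1): S=79.9227, K−S=12.5673, hold=12.0806 ⇒ V=12.5673 exercise | (k=7,j=2): S=95.1471, K−S=0.0000, hold=2.5846 ⇒ V=2.5846 continue | (k=7,j=3): S=113.2715, K−S=0.0000, hold=0.0000 ⇒ V=0.0000 continue | (k=7,j=4): S=134.8484, K−S=0.0000, hold=0.0000 ⇒ V=0.0000 continue | (k=7,j=5): S=160.5355, K−S=0.0000, hold=0.0000 ⇒ V=0.0000 continue | (k=7,j=6): S=191.1157, K−S=0.0000, hold=0.0000 ⇒ V=0.0000 continue | (k=7,j=7): S=227.5210, K−S=0.0000, hold=0.0000 ⇒ V=0.0000 continue
k=6: (k=6,j=0): S=73.2500, K−S=19.2400, hold=18.7533 ⇒ V=19.2400 exercise | (k=6,j=1): S=87.2033, K−S=5.2867, hold=7.4515 ⇒ V=7.4515 continue | (k=6,j=2): S=103.8145, K−S=0.0000, hold=1.2636 ⇒ V=1.2636 continue | (k=6,j=3): S=123.5900, K−S=0.0000, hold=0.0000 ⇒ V=0.0000 continue | (k=6,j=4): S=147.1325, K−S=0.0000, hold=0.0000 ⇒ V=0.0000 continue | (k=6,j=5): S=175.1595, K−S=0.0000, hold=0.0000 ⇒ V=0.0000 continue | (k=6,j=6): S=208.5254, K−S=0.0000, hold=0.0000 ⇒ V=0.0000 continue
k=5: (k=5,j=0): S=79.9227, K−S=12.5673, hold=13.1756 ⇒ V=13.1756 continue | (k=5,j=1): S=95.1471, K−S=0.0000, hold=4.2822 ⇒ V=4.2822 continue | (k=5,j=2): S=113.2715, K−S=0.0000, hold=0.6178 ⇒ V=0.6178 continue | (k=5,j=3): S=134.8484, K−S=0.0000, hold=0.0000 ⇒ V=0.0000 continue | (k=5,j=4): S=160.5355, K−S=0.0000, hold=0.0000 ⇒ V=0.0000 continue | (k=5,j=5): S=191.1157, K−S=0.0000, hold=0.0000 ⇒ V=0.0000 continue
k=4: (k=4,j=0): S=87.2033, K−S=5.2867, hold=8.6077 ⇒ V=8.6077 continue | (k=4,j=1): S=103.8145, K−S=0.0000, hold=2.4061 ⇒ V=2.4061 continue | (k=4,j=2): S=123.5900, K−S=0.0000, hold=0.3020 ⇒ V=0.3020 continue | (k=4,j=3): S=147.1325, K−S=0.0000, hold=0.0000 ⇒ V=0.0000 continue | (k=4,j=4): S=175.1595, K−S=0.0000, hold=0.0000 ⇒ V=0.0000 continue
k=3: (k=3,j=0): S=95.1471, K−S=0.0000, hold=5.4253 ⇒ V=5.4253 continue | (k=3,j=1): S=113.2715, K−S=0.0000, hold=1.3291 ⇒ V=1.3291 continue | (k=3,j=2): S=134.8484, K−S=0.0000, hold=0.1477 ⇒ V=0.1477 continue | (k=3,j=3): S=160.5355, K−S=0.0000, hold=0.0000 ⇒ V=0.0000 continue
k=2: (k=2,j=0): S=103.8145, K−S=0.0000, hold=3.3247 ⇒ V=3.3247 continue | (k=2,j=1): S=123.5900, K−S=0.0000, hold=0.7245 ⇒ V=0.7245 continue | (k=2,j=2): S=147.1325, K−S=0.0000, hold=0.0722 ⇒ V=0.0722 continue
k=1: (k=1,j=0): S=113.2715, K−S=0.0000, hold=1.9919 ⇒ V=1.9919 continue | (k=1,j=1): S=134.8484, K−S=0.0000, hold=0.3907 ⇒ V=0.3907 continue
k=0: (k=0,j=0): S=123.5900, K−S=0.0000, hold=1.1715 ⇒ V=1.1715 continue

price = 1.1715
tree:
1.1715
1.9919 0.3907
3.3247 0.7245 0.0722
5.4253 1.3291 0.1477 0.0000
8.6077 2.4061 0.3020 0.0000 0.0000
13.1756 4.2822 0.6178 0.0000 0.0000 0.0000
19.2400 7.4515 1.2636 0.0000 0.0000 0.0000 0.0000
25.3556 12.5673 2.5846 0.0000 0.0000 0.0000 0.0000 0.0000
30.9606 19.2400 5.2867 0.0000 0.0000 0.0000 0.0000 0.0000 0.0000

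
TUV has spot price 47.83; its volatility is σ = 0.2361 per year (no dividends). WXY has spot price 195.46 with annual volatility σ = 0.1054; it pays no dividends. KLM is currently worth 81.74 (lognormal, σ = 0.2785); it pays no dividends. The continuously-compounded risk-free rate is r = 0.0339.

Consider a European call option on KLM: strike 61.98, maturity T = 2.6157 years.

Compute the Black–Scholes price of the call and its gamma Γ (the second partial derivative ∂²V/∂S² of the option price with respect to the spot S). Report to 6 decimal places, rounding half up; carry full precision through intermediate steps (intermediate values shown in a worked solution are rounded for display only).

σ√T = 0.2785·√2.6157 = 0.450422
d₁ = (ln(S/K) + (r+σ²/2)T) / (σ√T) = (ln(81.74/61.98) + (0.0339+0.2785²/2)·2.6157) / 0.450422 = (0.276732 + 0.190112) / 0.450422 = 1.036460
d₂ = d₁ − σ√T = 1.036460 − 0.450422 = 0.586038
e^{−rT} = 0.915145
N(d₁) = 0.850006,  N(d₂) = 0.721075
Call price V = S·N(d₁) − K·e^{−rT}·N(d₂) = 69.479500 − 40.899892 = 28.579607
φ(d₁) = (1/√(2π))·e^{−d₁²/2} = 0.233152
Γ = φ(d₁) / (S·σ·√T) = 0.006333

price = 28.579607
Γ = 0.006333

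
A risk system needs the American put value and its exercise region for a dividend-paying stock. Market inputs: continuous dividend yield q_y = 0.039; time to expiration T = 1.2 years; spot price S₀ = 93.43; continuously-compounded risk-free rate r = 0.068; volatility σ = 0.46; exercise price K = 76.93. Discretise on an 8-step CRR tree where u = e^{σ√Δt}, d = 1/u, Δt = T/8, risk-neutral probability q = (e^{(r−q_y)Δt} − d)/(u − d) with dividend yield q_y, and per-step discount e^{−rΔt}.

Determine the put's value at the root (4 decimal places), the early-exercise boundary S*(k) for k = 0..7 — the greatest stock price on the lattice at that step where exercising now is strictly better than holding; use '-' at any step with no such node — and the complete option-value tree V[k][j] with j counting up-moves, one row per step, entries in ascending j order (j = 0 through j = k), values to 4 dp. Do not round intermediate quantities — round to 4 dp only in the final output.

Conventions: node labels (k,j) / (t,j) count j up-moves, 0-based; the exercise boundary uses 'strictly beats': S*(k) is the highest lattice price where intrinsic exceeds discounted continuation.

price = 9.0149
boundary = - - - - 45.8137 38.3374 45.8137 54.7480
tree:
9.0149
12.8493 4.8492
17.8306 7.4628 1.9816
23.9833 11.2202 3.3507 0.4670
31.1163 16.3923 5.5809 0.8864 0.0000
38.5926 23.1040 9.1143 1.6825 0.0000 0.0000
44.8488 31.1163 14.4931 3.1936 0.0000 0.0000 0.0000
50.0841 38.5926 22.1820 6.0616 0.0000 0.0000 0.0000 0.0000
54.4651 44.8488 31.1163 11.5054 0.0000 0.0000 0.0000 0.0000 0.0000

Δt=0.15000  u=1.19501  d=0.83681  q=0.46775  discount=0.98985
step 8 (expiry): payoffs max(K−S,0) = 54.4651 44.8488 31.1163 11.5054 0.0000 0.0000 0.0000 0.0000 0.0000
step 7: (k=7,j=0): S=26.8459, K−S=50.0841, hold=49.4600 ⇒ V=50.0841 exercise | (k=7,j=1): S=38.3374, K−S=38.5926, hold=38.0355 ⇒ V=38.5926 exercise | (k=7,j=2): S=54.7480, K−S=22.1820, hold=21.7206 ⇒ V=22.1820 exercise | (k=7,j=3): S=78.1832, K−S=0.0000, hold=6.0616 ⇒ V=6.0616 continue | (k=7,j=4): S=111.6501, K−S=0.0000, hold=0.0000 ⇒ V=0.0000 continue | (k=7,j=5): S=159.4426, K−S=0.0000, hold=0.0000 ⇒ V=0.0000 continue | (k=7,j=6): S=227.6931, K−S=0.0000, hold=0.0000 ⇒ V=0.0000 continue | (k=7,j=7): S=325.1586, K−S=0.0000, hold=0.0000 ⇒ V=0.0000 continue  boundary S*=54.7480
step 6: (k=6,j=0): S=32.0812, K−S=44.8488, hold=44.2553 ⇒ V=44.8488 exercise | (k=6,j=1): S=45.8137, K−S=31.1163, hold=30.6028 ⇒ V=31.1163 exercise | (k=6,j=2): S=65.4246, K−S=11.5054, hold=14.4931 ⇒ V=14.4931 continue | (k=6,j=3): S=93.4300, K−S=0.0000, hold=3.1936 ⇒ V=3.1936 continue | (k=6,j=4): S=133.4233, K−S=0.0000, hold=0.0000 ⇒ V=0.0000 continue | (k=6,j=5): S=190.5361, K−S=0.0000, hold=0.0000 ⇒ V=0.0000 continue | (k=6,j=6): S=272.0963, K−S=0.0000, hold=0.0000 ⇒ V=0.0000 continue  boundary S*=45.8137
step 5: (k=5,j=0): S=38.3374, K−S=38.5926, hold=38.0355 ⇒ V=38.5926 exercise | (k=5,j=1): S=54.7480, K−S=22.1820, hold=23.1040 ⇒ V=23.1040 continue | (k=5,j=2): S=78.1832, K−S=0.0000, hold=9.1143 ⇒ V=9.1143 continue | (k=5,j=3): S=111.6501, K−S=0.0000, hold=1.6825 ⇒ V=1.6825 continue | (k=5,j=4): S=159.4426, K−S=0.0000, hold=0.0000 ⇒ V=0.0000 continue | (k=5,j=5): S=227.6931, K−S=0.0000, hold=0.0000 ⇒ V=0.0000 continue  boundary S*=38.3374
step 4: (k=4,j=0): S=45.8137, K−S=31.1163, hold=31.0297 ⇒ V=31.1163 exercise | (k=4,j=1): S=65.4246, K−S=11.5054, hold=16.3923 ⇒ V=16.3923 continue | (k=4,j=2): S=93.4300, K−S=0.0000, hold=5.5809 ⇒ V=5.5809 continue | (k=4,j=3): S=133.4233, K−S=0.0000, hold=0.8864 ⇒ V=0.8864 continue | (k=4,j=4): S=190.5361, K−S=0.0000, hold=0.0000 ⇒ V=0.0000 continue  boundary S*=45.8137
step 3: (k=3,j=0): S=54.7480, K−S=22.1820, hold=23.9833 ⇒ V=23.9833 continue | (k=3,j=1): S=78.1832, K−S=0.0000, hold=11.2202 ⇒ V=11.2202 continue | (k=3,j=2): S=111.6501, K−S=0.0000, hold=3.3507 ⇒ V=3.3507 continue | (k=3,j=3): S=159.4426, K−S=0.0000, hold=0.4670 ⇒ V=0.4670 continue  boundary S*=-
step 2: (k=2,j=0): S=65.4246, K−S=11.5054, hold=17.8306 ⇒ V=17.8306 continue | (k=2,j=1): S=93.4300, K−S=0.0000, hold=7.4628 ⇒ V=7.4628 continue | (k=2,j=2): S=133.4233, K−S=0.0000, hold=1.9816 ⇒ V=1.9816 continue  boundary S*=-
step 1: (k=1,j=0): S=78.1832, K−S=0.0000, hold=12.8493 ⇒ V=12.8493 continue | (k=1,j=1): S=111.6501, K−S=0.0000, hold=4.8492 ⇒ V=4.8492 continue  boundary S*=-
step 0: (k=0,j=0): S=93.4300, K−S=0.0000, hold=9.0149 ⇒ V=9.0149 continue  boundary S*=-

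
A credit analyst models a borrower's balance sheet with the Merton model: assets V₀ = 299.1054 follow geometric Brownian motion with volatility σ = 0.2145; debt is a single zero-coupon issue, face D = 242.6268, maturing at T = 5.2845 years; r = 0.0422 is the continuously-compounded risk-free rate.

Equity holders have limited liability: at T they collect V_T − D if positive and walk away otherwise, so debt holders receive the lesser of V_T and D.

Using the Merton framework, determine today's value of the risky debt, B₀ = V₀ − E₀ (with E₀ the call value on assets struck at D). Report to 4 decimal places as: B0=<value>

B0=181.9037

Equity is a call on the firm's assets struck at D = 242.6268:
d₁ = [ln(V₀/D) + (r + σ²/2)T] / (σ√T)
   = [ln(299.1054/242.6268) + (0.0422 + 0.5·0.2145²)·5.2845] / (0.2145·√5.2845)
   = [0.209272 + 0.344576] / 0.493093 = 1.123211
d₂ = d₁ − σ√T = 1.123211 − 0.493093 = 0.630118
N(d₁) = 0.869326,  N(d₂) = 0.735691,  e^(−rT) = 0.800110
E₀ = V₀·N(d₁) − D·e^(−rT)·N(d₂)
   = 299.1054·0.869326 − 242.6268·0.800110·0.735691 = 117.201747
B₀ = V₀ − E₀ = 299.1054 − 117.201747 = 181.903653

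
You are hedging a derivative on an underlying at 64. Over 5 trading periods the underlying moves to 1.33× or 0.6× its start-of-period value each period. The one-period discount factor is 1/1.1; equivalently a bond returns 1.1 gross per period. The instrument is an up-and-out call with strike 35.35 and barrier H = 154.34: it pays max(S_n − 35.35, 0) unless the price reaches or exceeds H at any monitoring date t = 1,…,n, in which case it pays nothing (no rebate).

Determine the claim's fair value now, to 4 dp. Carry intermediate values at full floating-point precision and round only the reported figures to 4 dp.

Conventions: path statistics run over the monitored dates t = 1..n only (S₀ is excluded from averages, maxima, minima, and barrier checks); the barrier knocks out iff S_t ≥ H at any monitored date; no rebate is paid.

price = 18.3394

With p* = (R−d)/(u−d) = 0.6849, sum probability × payoff across the paths and divide by R^5.
Enumerate all 2^5 = 32 price paths (U = up ×1.33, D = down ×0.6); each path with k up-moves has probability p*^k·(1−p*)^(5−k).
DDDDD: M=38.4000, payoff=0.0000, prob=0.003105
UDDDD: M=85.1200, payoff=0.0000, prob=0.006749
DUDDD: M=51.0720, payoff=0.0000, prob=0.006749
UUDDD: M=113.2096, payoff=0.0000, prob=0.014673
DDUDD: M=38.4000, payoff=0.0000, prob=0.006749
UDUDD: M=85.1200, payoff=0.0000, prob=0.014673
DUUDD: M=67.9258, payoff=0.0000, prob=0.014673
UUUDD: M=150.5688, payoff=18.8548, prob=0.031897
DDDUD: M=38.4000, payoff=0.0000, prob=0.006749
UDDUD: M=85.1200, payoff=0.0000, prob=0.014673
DUDUD: M=51.0720, payoff=0.0000, prob=0.014673
UUDUD: M=113.2096, payoff=18.8548, prob=0.031897
DDUUD: M=40.7555, payoff=0.0000, prob=0.014673
UDUUD: M=90.3413, payoff=18.8548, prob=0.031897
DUUUD: M=90.3413, payoff=18.8548, prob=0.031897
UUUUD: M=200.2565, payoff=0.0000, prob=0.069342
DDDDU: M=38.4000, payoff=0.0000, prob=0.006749
UDDDU: M=85.1200, payoff=0.0000, prob=0.014673
DUDDU: M=51.0720, payoff=0.0000, prob=0.014673
UUDDU: M=113.2096, payoff=18.8548, prob=0.031897
DDUDU: M=38.4000, payoff=0.0000, prob=0.014673
UDUDU: M=85.1200, payoff=18.8548, prob=0.031897
DUUDU: M=67.9258, payoff=18.8548, prob=0.031897
UUUDU: M=150.5688, payoff=84.8039, prob=0.069342
DDDUU: M=38.4000, payoff=0.0000, prob=0.014673
UDDUU: M=85.1200, payoff=18.8548, prob=0.031897
DUDUU: M=54.2048, payoff=18.8548, prob=0.031897
UUDUU: M=120.1539, payoff=84.8039, prob=0.069342
DDUUU: M=54.2048, payoff=18.8548, prob=0.031897
UDUUU: M=120.1539, payoff=84.8039, prob=0.069342
DUUUU: M=120.1539, payoff=84.8039, prob=0.069342
UUUUU: M=266.3411, payoff=0.0000, prob=0.150743
Price = Σ prob·payoff / R^5 = 29.535853 / 1.610510 = 18.3394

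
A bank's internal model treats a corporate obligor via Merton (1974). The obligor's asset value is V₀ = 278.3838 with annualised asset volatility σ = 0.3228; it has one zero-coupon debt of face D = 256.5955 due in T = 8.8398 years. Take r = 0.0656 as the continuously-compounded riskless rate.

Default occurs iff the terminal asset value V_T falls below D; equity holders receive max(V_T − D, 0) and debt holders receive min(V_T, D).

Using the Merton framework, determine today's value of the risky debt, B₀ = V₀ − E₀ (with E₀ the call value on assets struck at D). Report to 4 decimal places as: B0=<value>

B0=117.4901

Apply the equity-as-call identities (strike 256.5955, horizon 8.8398 years):
d₁ = [ln(V₀/D) + (r + σ²/2)T] / (σ√T)
   = [ln(278.3838/256.5955) + (0.0656 + 0.5·0.3228²)·8.8398] / (0.3228·√8.8398)
   = [0.081500 + 1.040444] / 0.959743 = 1.169005
d₂ = d₁ − σ√T = 1.169005 − 0.959743 = 0.209262
N(d₁) = 0.878799,  N(d₂) = 0.582878,  e^(−rT) = 0.559959
E₀ = V₀·N(d₁) − D·e^(−rT)·N(d₂)
   = 278.3838·0.878799 − 256.5955·0.559959·0.582878 = 160.893706
B₀ = V₀ − E₀ = 278.3838 − 160.893706 = 117.490094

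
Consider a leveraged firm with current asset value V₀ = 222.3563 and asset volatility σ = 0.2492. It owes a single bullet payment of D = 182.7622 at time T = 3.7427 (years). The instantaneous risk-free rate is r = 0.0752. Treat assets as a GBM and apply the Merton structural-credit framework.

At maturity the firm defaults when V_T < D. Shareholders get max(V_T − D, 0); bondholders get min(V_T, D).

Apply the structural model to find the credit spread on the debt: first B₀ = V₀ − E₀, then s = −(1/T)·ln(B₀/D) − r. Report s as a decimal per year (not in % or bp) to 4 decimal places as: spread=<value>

Work the structural quantities from V₀ = 222.3563 against face 182.7622:
d₁ = [ln(V₀/D) + (r + σ²/2)T] / (σ√T)
   = [ln(222.3563/182.7622) + (0.0752 + 0.5·0.2492²)·3.7427] / (0.2492·√3.7427)
   = [0.196095 + 0.397663] / 0.482104 = 1.231598
d₂ = d₁ − σ√T = 1.231598 − 0.482104 = 0.749495
N(d₁) = 0.890950,  N(d₂) = 0.773220,  e^(−rT) = 0.754688
E₀ = V₀·N(d₁) − D·e^(−rT)·N(d₂)
   = 222.3563·0.890950 − 182.7622·0.754688·0.773220 = 91.459374
B₀ = V₀ − E₀ = 222.3563 − 91.459374 = 130.896926
spread = −(1/T)·ln(B₀/D) − r = −(1/3.7427)·ln(130.896926/182.7622) − 0.0752 = 0.01398045

spread=0.0140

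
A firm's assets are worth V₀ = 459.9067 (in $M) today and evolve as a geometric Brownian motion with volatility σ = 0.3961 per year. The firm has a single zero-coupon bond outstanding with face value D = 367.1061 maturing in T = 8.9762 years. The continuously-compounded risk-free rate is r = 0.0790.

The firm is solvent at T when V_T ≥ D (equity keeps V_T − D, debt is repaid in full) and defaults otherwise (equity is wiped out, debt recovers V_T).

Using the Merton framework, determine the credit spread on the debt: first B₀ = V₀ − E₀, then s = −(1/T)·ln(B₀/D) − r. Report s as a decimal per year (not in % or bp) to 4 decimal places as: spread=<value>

spread=0.0263

With assets at 459.9067 and a single debt payment of 367.1061 at 8.9762 years:
d₁ = [ln(V₀/D) + (r + σ²/2)T] / (σ√T)
   = [ln(459.9067/367.1061) + (0.0790 + 0.5·0.3961²)·8.9762] / (0.3961·√8.9762)
   = [0.225373 + 1.413281] / 1.186728 = 1.380817
d₂ = d₁ − σ√T = 1.380817 − 1.186728 = 0.194089
N(d₁) = 0.916332,  N(d₂) = 0.576947,  e^(−rT) = 0.492077
E₀ = V₀·N(d₁) − D·e^(−rT)·N(d₂)
   = 459.9067·0.916332 − 367.1061·0.492077·0.576947 = 317.205091
B₀ = V₀ − E₀ = 459.9067 − 317.205091 = 142.701609
spread = −(1/T)·ln(B₀/D) − r = −(1/8.9762)·ln(142.701609/367.1061) − 0.0790 = 0.02626672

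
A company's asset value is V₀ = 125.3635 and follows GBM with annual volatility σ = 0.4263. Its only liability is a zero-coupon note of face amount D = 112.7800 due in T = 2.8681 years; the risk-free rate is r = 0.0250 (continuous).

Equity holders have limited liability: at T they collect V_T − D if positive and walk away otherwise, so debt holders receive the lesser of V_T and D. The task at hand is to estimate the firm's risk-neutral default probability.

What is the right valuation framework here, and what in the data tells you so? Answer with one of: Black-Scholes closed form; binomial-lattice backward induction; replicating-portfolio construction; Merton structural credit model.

Key observation: assets follow a GBM and default happens iff V_T < 112.7800; valuing claims on that split (equity as a call, risky debt as the residual) is the structural model's definition.

framework: Merton structural credit model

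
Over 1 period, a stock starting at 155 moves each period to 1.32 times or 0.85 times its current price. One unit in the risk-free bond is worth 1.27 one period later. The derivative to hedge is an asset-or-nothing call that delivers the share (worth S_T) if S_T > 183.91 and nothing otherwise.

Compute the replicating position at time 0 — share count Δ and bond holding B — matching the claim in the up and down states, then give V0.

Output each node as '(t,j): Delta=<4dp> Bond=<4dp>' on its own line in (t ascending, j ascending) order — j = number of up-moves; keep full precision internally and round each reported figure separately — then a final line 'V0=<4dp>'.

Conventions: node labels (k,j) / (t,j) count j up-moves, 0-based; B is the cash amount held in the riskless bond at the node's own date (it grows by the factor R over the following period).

(0,0): Delta=2.8085 Bond=-291.3553
V0=143.9638

Risk-neutral probability p* = (R−d)/(u−d) = (1.27−0.85)/(1.32−0.85) = 0.8936.
Expiry values: V(1,0)=0.0000, V(1,1)=204.6000
Node (0,0) S=155.0000: V=(p*·204.6000+(1−p*)·0.0000)/1.27=143.9638; Δ=(204.6000−0.0000)/(204.6000−131.7500)=2.8085; B=V−Δ·S=-291.3553
Verification: the root portfolio costs Δ(0,0)·S0 + B(0,0) = 143.9638, matching V0.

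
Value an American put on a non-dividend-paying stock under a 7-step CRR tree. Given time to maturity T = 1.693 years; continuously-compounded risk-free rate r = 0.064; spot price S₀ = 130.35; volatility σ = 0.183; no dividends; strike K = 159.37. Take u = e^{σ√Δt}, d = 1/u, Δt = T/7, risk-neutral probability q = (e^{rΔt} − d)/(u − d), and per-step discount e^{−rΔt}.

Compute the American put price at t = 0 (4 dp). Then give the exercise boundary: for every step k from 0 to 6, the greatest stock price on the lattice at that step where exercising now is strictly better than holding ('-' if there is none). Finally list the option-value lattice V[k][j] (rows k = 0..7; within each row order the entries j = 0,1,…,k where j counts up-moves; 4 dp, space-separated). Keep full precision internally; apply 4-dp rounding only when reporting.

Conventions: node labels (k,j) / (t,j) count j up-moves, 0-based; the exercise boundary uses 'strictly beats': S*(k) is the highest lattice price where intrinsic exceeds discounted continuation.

Δt=0.24186  u=1.09417  d=0.91393  q=0.56406  discount=0.98464
step 7 (expiry): payoffs max(K−S,0) = 89.9455 76.2541 59.8627 40.2388 16.7447 0.0000 0.0000 0.0000
step 6: (k=6,j=0): S=75.9624, K−S=83.4076, hold=80.9598 ⇒ V=83.4076 exercise | (k=6,j=1): S=90.9430, K−S=68.4270, hold=65.9791 ⇒ V=68.4270 exercise | (k=6,j=2): S=108.8780, K−S=50.4920, hold=48.0441 ⇒ V=50.4920 exercise | (k=6,j=3): S=130.3500, K−S=29.0200, hold=26.5721 ⇒ V=29.0200 exercise | (k=6,j=4): S=156.0565, K−S=3.3135, hold=7.1875 ⇒ V=7.1875 continue | (k=6,j=5): S=186.8326, K−S=0.0000, hold=0.0000 ⇒ V=0.0000 continue | (k=6,j=6): S=223.6782, K−S=0.0000, hold=0.0000 ⇒ V=0.0000 continue  boundary S*=130.3500
step 5: (k=5,j=0): S=83.1159, K−S=76.2541, hold=73.8063 ⇒ V=76.2541 exercise | (k=5,j=1): S=99.5073, K−S=59.8627, hold=57.4149 ⇒ V=59.8627 exercise | (k=5,j=2): S=119.1312, K−S=40.2388, hold=37.7909 ⇒ V=40.2388 exercise | (k=5,j=3): S=142.6253, K−S=16.7447, hold=16.4485 ⇒ V=16.7447 exercise | (k=5,j=4): S=170.7526, K−S=0.0000, hold=3.0852 ⇒ V=3.0852 continue | (k=5,j=5): S=204.4270, K−S=0.0000, hold=0.0000 ⇒ V=0.0000 continue  boundary S*=142.6253
step 4: (k=4,j=0): S=90.9430, K−S=68.4270, hold=65.9791 ⇒ V=68.4270 exercise | (k=4,j=1): S=108.8780, K−S=50.4920, hold=48.0441 ⇒ V=50.4920 exercise | (k=4,j=2): S=130.3500, K−S=29.0200, hold=26.5721 ⇒ V=29.0200 exercise | (k=4,j=3): S=156.0565, K−S=3.3135, hold=8.9010 ⇒ V=8.9010 continue | (k=4,j=4): S=186.8326, K−S=0.0000, hold=1.3243 ⇒ V=1.3243 continue  boundary S*=130.3500
step 3: (k=3,j=0): S=99.5073, K−S=59.8627, hold=57.4149 ⇒ V=59.8627 exercise | (k=3,j=1): S=119.1312, K−S=40.2388, hold=37.7909 ⇒ V=40.2388 exercise | (k=3,j=2): S=142.6253, K−S=16.7447, hold=17.4002 ⇒ V=17.4002 continue | (k=3,j=3): S=170.7526, K−S=0.0000, hold=4.5562 ⇒ V=4.5562 continue  boundary S*=119.1312
step 2: (k=2,j=0): S=108.8780, K−S=50.4920, hold=48.0441 ⇒ V=50.4920 exercise | (k=2,j=1): S=130.3500, K−S=29.0200, hold=26.9362 ⇒ V=29.0200 exercise | (k=2,j=2): S=156.0565, K−S=3.3135, hold=9.9994 ⇒ V=9.9994 continue  boundary S*=130.3500
step 1: (k=1,j=0): S=119.1312, K−S=40.2388, hold=37.7909 ⇒ V=40.2388 exercise | (k=1,j=1): S=142.6253, K−S=16.7447, hold=18.0102 ⇒ V=18.0102 continue  boundary S*=119.1312
step 0: (k=0,j=0): S=130.3500, K−S=29.0200, hold=27.2750 ⇒ V=29.0200 exercise  boundary S*=130.3500

price = 29.0200
boundary = 130.3500 119.1312 130.3500 119.1312 130.3500 142.6253 130.3500
tree:
29.0200
40.2388 18.0102
50.4920 29.0200 9.9994
59.8627 40.2388 17.4002 4.5562
68.4270 50.4920 29.0200 8.9010 1.3243
76.2541 59.8627 40.2388 16.7447 3.0852 0.0000
83.4076 68.4270 50.4920 29.0200 7.1875 0.0000 0.0000
89.9455 76.2541 59.8627 40.2388 16.7447 0.0000 0.0000 0.0000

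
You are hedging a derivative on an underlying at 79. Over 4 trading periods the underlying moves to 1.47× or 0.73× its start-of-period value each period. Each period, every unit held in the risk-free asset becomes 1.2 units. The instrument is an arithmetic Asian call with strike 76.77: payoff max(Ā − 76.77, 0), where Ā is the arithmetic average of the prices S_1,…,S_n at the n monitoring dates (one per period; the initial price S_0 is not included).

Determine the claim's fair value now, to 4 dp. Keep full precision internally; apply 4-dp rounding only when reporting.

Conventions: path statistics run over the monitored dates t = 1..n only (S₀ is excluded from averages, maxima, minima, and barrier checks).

price = 26.1644

Risk-neutral up-probability p* = (R−d)/(u−d) = (1.2−0.73)/(1.47−0.73) = 0.6351; the claim prices as the p*-weighted sum of path payoffs discounted by R^4.
Enumerate all 2^4 = 16 price paths (U = up ×1.47, D = down ×0.73); each path with k up-moves has probability p*^k·(1−p*)^(4−k).
DDDD: Ā=38.2340, payoff=0.0000, prob=0.017723
UDDD: Ā=76.9918, payoff=0.2218, prob=0.030851
DUDD: Ā=62.3768, payoff=0.0000, prob=0.030851
UUDD: Ā=125.6080, payoff=48.8380, prob=0.053703
DDUD: Ā=51.7078, payoff=0.0000, prob=0.030851
UDUD: Ā=104.1240, payoff=27.3540, prob=0.053703
DUUD: Ā=89.5090, payoff=12.7390, prob=0.053703
UUUD: Ā=180.2441, payoff=103.4741, prob=0.093483
DDDU: Ā=43.9195, payoff=0.0000, prob=0.030851
UDDU: Ā=88.4406, payoff=11.6706, prob=0.053703
DUDU: Ā=73.8256, payoff=0.0000, prob=0.053703
UUDU: Ā=148.6626, payoff=71.8926, prob=0.093483
DDUU: Ā=63.1567, payoff=0.0000, prob=0.053703
UDUU: Ā=127.1785, payoff=50.4085, prob=0.093483
DUUU: Ā=112.5635, payoff=35.7935, prob=0.093483
UUUU: Ā=226.6690, payoff=149.8990, prob=0.162729
Price = Σ prob·payoff / R^4 = 54.254425 / 2.073600 = 26.1644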